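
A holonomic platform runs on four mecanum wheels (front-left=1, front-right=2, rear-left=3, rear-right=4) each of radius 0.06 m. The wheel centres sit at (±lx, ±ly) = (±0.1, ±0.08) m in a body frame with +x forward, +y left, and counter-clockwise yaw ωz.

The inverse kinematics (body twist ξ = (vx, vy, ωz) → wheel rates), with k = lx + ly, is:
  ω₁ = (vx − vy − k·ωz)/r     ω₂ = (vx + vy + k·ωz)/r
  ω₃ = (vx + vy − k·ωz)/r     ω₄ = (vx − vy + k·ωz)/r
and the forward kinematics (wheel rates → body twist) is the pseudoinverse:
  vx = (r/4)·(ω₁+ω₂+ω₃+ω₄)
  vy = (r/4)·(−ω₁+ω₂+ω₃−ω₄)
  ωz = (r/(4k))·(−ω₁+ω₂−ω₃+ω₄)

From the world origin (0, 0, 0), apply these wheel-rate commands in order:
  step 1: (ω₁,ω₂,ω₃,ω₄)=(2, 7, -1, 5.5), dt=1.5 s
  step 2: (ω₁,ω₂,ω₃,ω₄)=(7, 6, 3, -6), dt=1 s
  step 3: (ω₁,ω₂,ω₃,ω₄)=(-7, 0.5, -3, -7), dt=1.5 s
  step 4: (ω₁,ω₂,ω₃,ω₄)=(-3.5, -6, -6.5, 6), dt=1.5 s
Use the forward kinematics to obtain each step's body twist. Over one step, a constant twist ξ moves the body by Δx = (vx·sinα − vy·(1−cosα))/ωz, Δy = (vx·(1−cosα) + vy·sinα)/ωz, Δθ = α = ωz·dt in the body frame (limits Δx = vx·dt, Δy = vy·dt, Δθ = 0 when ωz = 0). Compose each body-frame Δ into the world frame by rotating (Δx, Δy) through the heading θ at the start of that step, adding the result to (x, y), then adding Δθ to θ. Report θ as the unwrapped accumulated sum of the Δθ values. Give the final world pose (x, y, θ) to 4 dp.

step 1: ξ=(vx,vy,ωz)=(0.2025, -0.0225, 0.9583), dt=1.5 → body Δ=(0.2298, 0.1600, 1.4375) → world pose (0.2298, 0.1600, 1.4375)
step 2: ξ=(vx,vy,ωz)=(0.1500, 0.1200, -0.8333), dt=1.0 → body Δ=(0.1804, 0.0476, -0.8333) → world pose (0.2066, 0.3451, 0.6042)
step 3: ξ=(vx,vy,ωz)=(-0.2475, 0.1725, 0.2917), dt=1.5 → body Δ=(-0.4152, 0.1707, 0.4375) → world pose (-0.2321, 0.2496, 1.0417)
step 4: ξ=(vx,vy,ωz)=(-0.1500, -0.2250, 0.8333), dt=1.5 → body Δ=(0.0140, -0.3795, 1.2500) → world pose (0.1026, 0.0702, 2.2917)

(0.1026, 0.0702, 2.2917)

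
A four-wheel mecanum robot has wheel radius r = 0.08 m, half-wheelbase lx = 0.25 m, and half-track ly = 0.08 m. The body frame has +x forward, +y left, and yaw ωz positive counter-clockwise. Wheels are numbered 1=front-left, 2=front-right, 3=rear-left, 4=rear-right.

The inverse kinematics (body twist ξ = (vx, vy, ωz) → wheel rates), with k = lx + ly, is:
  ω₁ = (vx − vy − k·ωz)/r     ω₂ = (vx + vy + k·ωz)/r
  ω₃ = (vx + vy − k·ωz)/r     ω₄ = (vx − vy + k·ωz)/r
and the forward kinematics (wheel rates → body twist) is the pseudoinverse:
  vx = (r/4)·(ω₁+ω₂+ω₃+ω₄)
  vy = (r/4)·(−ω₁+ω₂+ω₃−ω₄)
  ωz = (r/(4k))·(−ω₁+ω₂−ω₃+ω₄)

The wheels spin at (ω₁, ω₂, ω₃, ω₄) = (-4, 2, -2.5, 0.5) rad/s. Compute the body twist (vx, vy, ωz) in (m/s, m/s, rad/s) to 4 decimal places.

(-0.0800, 0.0600, 0.5455)

k = lx + ly = 0.25 + 0.08 = 0.3300
ω₁+ω₂+ω₃+ω₄ = -4.0000  →  vx = (0.08/4)·-4.0000 = -0.0800
−ω₁+ω₂+ω₃−ω₄ = 3.0000  →  vy = (0.08/4)·3.0000 = 0.0600
−ω₁+ω₂−ω₃+ω₄ = 9.0000  →  ωz = (0.08/1.3200)·9.0000 = 0.5455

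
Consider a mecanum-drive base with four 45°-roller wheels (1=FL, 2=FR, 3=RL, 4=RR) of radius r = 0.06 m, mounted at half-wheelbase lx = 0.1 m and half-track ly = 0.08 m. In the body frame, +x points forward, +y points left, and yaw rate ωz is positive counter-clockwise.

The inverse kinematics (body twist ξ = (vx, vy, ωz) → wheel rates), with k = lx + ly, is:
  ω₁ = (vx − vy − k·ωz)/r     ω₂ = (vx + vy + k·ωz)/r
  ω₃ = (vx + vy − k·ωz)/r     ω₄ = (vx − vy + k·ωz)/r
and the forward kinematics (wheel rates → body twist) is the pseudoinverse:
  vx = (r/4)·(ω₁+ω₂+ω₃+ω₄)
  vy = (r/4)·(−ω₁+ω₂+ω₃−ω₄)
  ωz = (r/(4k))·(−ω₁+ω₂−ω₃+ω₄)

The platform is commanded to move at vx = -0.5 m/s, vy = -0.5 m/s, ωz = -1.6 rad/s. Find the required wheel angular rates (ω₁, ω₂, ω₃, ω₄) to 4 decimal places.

k = lx + ly = 0.1 + 0.08 = 0.1800;  k·ωz = 0.1800·-1.6 = -0.2880
ω₁ (FL) = (vx − vy − k·ωz)/r = 0.2880/0.06 = 4.8000
ω₂ (FR) = (vx + vy + k·ωz)/r = -1.2880/0.06 = -21.4667
ω₃ (RL) = (vx + vy − k·ωz)/r = -0.7120/0.06 = -11.8667
ω₄ (RR) = (vx − vy + k·ωz)/r = -0.2880/0.06 = -4.8000

(4.8000, -21.4667, -11.8667, -4.8000)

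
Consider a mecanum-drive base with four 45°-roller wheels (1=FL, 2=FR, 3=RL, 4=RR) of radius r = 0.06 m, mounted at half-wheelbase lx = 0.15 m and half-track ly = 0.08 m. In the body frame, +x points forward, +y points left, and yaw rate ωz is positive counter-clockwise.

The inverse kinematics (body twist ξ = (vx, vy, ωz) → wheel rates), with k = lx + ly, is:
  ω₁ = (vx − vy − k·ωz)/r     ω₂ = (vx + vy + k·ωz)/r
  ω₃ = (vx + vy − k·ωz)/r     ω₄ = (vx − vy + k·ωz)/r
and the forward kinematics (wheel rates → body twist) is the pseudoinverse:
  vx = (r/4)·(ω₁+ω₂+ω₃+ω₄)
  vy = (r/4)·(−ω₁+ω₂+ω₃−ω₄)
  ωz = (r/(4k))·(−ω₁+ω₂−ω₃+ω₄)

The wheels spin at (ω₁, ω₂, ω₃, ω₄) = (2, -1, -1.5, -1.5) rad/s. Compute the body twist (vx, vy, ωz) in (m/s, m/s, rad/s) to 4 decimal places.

k = lx + ly = 0.15 + 0.08 = 0.2300
ω₁+ω₂+ω₃+ω₄ = -2.0000  →  vx = (0.06/4)·-2.0000 = -0.0300
−ω₁+ω₂+ω₃−ω₄ = -3.0000  →  vy = (0.06/4)·-3.0000 = -0.0450
−ω₁+ω₂−ω₃+ω₄ = -3.0000  →  ωz = (0.06/0.9200)·-3.0000 = -0.1957

(-0.0300, -0.0450, -0.1957)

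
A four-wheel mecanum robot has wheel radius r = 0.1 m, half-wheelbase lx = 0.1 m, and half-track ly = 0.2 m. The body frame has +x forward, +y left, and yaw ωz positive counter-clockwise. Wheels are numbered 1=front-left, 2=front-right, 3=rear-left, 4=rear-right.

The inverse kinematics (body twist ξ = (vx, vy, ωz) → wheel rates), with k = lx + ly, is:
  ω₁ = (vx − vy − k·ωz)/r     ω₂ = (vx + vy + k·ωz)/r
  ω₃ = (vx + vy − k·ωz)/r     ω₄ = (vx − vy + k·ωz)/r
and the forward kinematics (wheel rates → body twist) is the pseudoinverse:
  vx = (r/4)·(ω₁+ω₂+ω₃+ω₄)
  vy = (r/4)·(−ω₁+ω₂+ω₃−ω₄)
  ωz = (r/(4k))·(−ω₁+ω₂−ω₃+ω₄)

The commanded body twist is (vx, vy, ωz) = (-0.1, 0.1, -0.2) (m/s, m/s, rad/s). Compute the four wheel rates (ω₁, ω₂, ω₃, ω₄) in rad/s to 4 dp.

k = lx + ly = 0.1 + 0.2 = 0.3000;  k·ωz = 0.3000·-0.2 = -0.0600
ω₁ (FL) = (vx − vy − k·ωz)/r = -0.1400/0.1 = -1.4000
ω₂ (FR) = (vx + vy + k·ωz)/r = -0.0600/0.1 = -0.6000
ω₃ (RL) = (vx + vy − k·ωz)/r = 0.0600/0.1 = 0.6000
ω₄ (RR) = (vx − vy + k·ωz)/r = -0.2600/0.1 = -2.6000

(-1.4000, -0.6000, 0.6000, -2.6000)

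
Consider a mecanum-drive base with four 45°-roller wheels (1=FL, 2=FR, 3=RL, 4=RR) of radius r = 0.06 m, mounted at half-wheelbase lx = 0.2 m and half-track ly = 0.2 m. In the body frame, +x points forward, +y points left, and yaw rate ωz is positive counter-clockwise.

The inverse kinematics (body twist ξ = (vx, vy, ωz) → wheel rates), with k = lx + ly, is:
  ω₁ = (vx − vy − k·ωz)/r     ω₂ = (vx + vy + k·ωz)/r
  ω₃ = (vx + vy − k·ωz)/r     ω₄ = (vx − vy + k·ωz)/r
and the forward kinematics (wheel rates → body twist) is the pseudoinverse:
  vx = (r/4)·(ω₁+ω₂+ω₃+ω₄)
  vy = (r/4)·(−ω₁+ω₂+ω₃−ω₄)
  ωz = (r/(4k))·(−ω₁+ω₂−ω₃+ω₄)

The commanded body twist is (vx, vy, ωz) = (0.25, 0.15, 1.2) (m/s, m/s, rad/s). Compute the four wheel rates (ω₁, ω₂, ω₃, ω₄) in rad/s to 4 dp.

k = lx + ly = 0.2 + 0.2 = 0.4000;  k·ωz = 0.4000·1.2 = 0.4800
ω₁ (FL) = (vx − vy − k·ωz)/r = -0.3800/0.06 = -6.3333
ω₂ (FR) = (vx + vy + k·ωz)/r = 0.8800/0.06 = 14.6667
ω₃ (RL) = (vx + vy − k·ωz)/r = -0.0800/0.06 = -1.3333
ω₄ (RR) = (vx − vy + k·ωz)/r = 0.5800/0.06 = 9.6667

(-6.3333, 14.6667, -1.3333, 9.6667)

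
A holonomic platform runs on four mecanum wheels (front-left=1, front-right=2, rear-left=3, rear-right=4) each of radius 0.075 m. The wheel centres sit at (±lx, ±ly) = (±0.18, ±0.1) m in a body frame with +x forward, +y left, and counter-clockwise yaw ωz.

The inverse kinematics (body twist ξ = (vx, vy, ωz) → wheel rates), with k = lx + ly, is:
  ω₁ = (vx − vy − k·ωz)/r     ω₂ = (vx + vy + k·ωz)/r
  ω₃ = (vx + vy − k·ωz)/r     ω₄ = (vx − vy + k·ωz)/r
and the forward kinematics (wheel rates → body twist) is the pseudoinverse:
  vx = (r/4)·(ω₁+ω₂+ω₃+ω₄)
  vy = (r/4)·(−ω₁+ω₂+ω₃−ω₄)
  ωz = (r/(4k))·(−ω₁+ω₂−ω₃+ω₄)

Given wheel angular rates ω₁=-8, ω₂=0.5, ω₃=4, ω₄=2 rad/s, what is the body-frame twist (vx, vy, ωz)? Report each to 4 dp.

(-0.0281, 0.1969, 0.4353)

k = lx + ly = 0.18 + 0.1 = 0.2800
ω₁+ω₂+ω₃+ω₄ = -1.5000  →  vx = (0.075/4)·-1.5000 = -0.0281
−ω₁+ω₂+ω₃−ω₄ = 10.5000  →  vy = (0.075/4)·10.5000 = 0.1969
−ω₁+ω₂−ω₃+ω₄ = 6.5000  →  ωz = (0.075/1.1200)·6.5000 = 0.4353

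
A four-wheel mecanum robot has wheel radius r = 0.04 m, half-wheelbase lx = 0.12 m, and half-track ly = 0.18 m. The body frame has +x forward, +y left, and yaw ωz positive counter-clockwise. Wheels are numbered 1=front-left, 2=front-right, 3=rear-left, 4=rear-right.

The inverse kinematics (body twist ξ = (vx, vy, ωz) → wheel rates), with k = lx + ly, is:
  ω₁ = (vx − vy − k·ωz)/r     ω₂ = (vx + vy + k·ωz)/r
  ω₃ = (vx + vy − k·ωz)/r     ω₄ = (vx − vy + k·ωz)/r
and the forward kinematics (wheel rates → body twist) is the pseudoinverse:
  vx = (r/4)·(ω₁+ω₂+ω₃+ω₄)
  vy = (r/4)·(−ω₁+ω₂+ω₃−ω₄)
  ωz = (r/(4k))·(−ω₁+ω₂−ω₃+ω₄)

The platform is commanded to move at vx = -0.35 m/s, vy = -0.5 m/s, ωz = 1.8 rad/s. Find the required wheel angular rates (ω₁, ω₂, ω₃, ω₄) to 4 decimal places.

k = lx + ly = 0.12 + 0.18 = 0.3000;  k·ωz = 0.3000·1.8 = 0.5400
ω₁ (FL) = (vx − vy − k·ωz)/r = -0.3900/0.04 = -9.7500
ω₂ (FR) = (vx + vy + k·ωz)/r = -0.3100/0.04 = -7.7500
ω₃ (RL) = (vx + vy − k·ωz)/r = -1.3900/0.04 = -34.7500
ω₄ (RR) = (vx − vy + k·ωz)/r = 0.6900/0.04 = 17.2500

(-9.7500, -7.7500, -34.7500, 17.2500)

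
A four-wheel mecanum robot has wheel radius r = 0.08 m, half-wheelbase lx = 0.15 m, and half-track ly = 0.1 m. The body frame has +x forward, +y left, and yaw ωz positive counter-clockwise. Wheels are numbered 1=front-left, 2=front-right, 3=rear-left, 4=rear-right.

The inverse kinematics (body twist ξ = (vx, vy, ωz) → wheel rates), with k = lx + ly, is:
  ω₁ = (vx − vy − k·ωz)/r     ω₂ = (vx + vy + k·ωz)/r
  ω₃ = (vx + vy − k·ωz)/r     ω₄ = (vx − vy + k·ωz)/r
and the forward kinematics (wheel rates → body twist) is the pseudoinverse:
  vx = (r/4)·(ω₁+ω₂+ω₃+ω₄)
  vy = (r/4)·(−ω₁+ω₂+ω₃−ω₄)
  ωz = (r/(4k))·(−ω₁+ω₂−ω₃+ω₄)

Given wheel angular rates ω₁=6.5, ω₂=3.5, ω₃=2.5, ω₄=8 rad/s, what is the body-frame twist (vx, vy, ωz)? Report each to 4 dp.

(0.4100, -0.1700, 0.2000)

k = lx + ly = 0.15 + 0.1 = 0.2500
ω₁+ω₂+ω₃+ω₄ = 20.5000  →  vx = (0.08/4)·20.5000 = 0.4100
−ω₁+ω₂+ω₃−ω₄ = -8.5000  →  vy = (0.08/4)·-8.5000 = -0.1700
−ω₁+ω₂−ω₃+ω₄ = 2.5000  →  ωz = (0.08/1.0000)·2.5000 = 0.2000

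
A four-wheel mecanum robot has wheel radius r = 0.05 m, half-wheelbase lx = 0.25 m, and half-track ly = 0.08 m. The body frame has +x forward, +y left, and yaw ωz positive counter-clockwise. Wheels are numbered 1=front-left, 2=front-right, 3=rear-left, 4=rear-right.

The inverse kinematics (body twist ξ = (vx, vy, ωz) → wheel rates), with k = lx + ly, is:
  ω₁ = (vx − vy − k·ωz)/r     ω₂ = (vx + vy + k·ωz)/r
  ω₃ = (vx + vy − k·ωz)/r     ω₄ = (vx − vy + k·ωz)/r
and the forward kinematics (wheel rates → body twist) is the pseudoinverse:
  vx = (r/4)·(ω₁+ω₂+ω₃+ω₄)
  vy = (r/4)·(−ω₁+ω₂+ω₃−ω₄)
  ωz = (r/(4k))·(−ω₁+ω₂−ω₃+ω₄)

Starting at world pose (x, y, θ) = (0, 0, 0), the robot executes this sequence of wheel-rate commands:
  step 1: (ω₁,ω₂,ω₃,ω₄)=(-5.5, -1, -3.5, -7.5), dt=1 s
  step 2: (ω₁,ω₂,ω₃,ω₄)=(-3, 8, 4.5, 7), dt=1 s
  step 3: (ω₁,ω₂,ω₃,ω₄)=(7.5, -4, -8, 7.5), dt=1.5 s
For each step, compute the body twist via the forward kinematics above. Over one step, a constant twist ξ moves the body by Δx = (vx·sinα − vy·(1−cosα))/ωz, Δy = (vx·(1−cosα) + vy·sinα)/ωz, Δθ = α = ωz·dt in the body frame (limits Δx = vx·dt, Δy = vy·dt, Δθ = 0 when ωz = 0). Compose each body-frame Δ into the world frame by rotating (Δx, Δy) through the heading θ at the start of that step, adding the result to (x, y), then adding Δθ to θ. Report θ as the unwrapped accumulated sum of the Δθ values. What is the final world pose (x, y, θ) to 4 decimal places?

step 1: ξ=(vx,vy,ωz)=(-0.2188, 0.1062, 0.0189), dt=1.0 → body Δ=(-0.2197, 0.1042, 0.0189) → world pose (-0.2197, 0.1042, 0.0189)
step 2: ξ=(vx,vy,ωz)=(0.2063, 0.1063, 0.5114), dt=1.0 → body Δ=(0.1708, 0.1533, 0.5114) → world pose (-0.0519, 0.2607, 0.5303)
step 3: ξ=(vx,vy,ωz)=(0.0375, -0.3375, 0.1515), dt=1.5 → body Δ=(0.1130, -0.4955, 0.2273) → world pose (0.2963, -0.1096, 0.7576)

(0.2963, -0.1096, 0.7576)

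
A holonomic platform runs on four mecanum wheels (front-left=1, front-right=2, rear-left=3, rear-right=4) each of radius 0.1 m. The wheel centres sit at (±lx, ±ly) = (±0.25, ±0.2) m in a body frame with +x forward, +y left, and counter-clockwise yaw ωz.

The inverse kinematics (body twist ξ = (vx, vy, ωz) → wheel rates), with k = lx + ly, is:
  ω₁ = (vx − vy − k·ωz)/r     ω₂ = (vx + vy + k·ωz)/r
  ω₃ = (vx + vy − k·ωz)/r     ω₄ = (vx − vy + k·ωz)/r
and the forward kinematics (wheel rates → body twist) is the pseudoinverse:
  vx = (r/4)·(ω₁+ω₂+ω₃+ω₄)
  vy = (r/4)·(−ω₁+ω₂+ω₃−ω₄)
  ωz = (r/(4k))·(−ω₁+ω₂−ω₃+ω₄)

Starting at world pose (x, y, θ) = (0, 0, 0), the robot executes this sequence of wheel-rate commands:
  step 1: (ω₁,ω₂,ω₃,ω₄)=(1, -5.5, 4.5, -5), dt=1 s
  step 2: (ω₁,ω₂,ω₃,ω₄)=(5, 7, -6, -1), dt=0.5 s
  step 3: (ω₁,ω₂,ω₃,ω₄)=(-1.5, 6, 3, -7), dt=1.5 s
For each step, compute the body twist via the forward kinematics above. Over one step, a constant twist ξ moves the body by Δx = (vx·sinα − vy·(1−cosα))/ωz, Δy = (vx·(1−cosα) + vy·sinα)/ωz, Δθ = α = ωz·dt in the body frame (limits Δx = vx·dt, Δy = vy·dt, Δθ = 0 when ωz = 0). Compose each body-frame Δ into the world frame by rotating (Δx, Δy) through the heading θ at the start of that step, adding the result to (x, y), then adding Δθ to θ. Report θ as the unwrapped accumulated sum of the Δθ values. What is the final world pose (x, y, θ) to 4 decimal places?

(0.4216, 0.4904, -0.9028)

step 1: ξ=(vx,vy,ωz)=(-0.1250, 0.0750, -0.8889), dt=1.0 → body Δ=(-0.0780, 0.1175, -0.8889) → world pose (-0.0780, 0.1175, -0.8889)
step 2: ξ=(vx,vy,ωz)=(0.1250, -0.0750, 0.3889), dt=0.5 → body Δ=(0.0657, -0.0312, 0.1944) → world pose (-0.0608, 0.0468, -0.6944)
step 3: ξ=(vx,vy,ωz)=(0.0125, 0.4375, -0.1389), dt=1.5 → body Δ=(0.0867, 0.6496, -0.2083) → world pose (0.4216, 0.4904, -0.9028)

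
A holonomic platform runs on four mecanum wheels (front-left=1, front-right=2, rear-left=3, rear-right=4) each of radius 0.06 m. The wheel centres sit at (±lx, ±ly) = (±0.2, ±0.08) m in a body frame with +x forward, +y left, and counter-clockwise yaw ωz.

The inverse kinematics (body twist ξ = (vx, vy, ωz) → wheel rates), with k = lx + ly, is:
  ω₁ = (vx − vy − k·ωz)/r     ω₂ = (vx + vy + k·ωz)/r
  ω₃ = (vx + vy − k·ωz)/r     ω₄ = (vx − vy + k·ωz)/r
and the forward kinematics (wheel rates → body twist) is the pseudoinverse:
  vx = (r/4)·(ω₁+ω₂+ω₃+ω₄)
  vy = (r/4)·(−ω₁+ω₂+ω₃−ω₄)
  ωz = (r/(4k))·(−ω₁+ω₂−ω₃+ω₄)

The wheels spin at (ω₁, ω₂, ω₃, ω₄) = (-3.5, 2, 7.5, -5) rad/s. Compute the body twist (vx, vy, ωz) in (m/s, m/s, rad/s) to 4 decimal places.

(0.0150, 0.2700, -0.3750)

k = lx + ly = 0.2 + 0.08 = 0.2800
ω₁+ω₂+ω₃+ω₄ = 1.0000  →  vx = (0.06/4)·1.0000 = 0.0150
−ω₁+ω₂+ω₃−ω₄ = 18.0000  →  vy = (0.06/4)·18.0000 = 0.2700
−ω₁+ω₂−ω₃+ω₄ = -7.0000  →  ωz = (0.06/1.1200)·-7.0000 = -0.3750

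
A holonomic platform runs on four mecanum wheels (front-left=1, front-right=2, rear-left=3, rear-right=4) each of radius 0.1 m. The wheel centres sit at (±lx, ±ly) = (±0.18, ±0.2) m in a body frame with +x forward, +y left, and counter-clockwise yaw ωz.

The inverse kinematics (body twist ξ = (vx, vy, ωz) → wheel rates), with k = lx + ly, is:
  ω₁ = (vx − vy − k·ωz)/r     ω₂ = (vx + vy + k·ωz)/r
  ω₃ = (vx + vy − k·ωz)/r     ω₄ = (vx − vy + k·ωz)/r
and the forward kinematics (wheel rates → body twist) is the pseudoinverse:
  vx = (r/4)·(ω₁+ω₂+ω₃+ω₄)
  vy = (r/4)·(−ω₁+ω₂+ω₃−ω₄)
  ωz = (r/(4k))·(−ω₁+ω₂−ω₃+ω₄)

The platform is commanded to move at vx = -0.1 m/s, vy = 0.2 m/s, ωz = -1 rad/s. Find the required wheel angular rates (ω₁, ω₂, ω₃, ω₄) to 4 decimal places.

k = lx + ly = 0.18 + 0.2 = 0.3800;  k·ωz = 0.3800·-1 = -0.3800
ω₁ (FL) = (vx − vy − k·ωz)/r = 0.0800/0.1 = 0.8000
ω₂ (FR) = (vx + vy + k·ωz)/r = -0.2800/0.1 = -2.8000
ω₃ (RL) = (vx + vy − k·ωz)/r = 0.4800/0.1 = 4.8000
ω₄ (RR) = (vx − vy + k·ωz)/r = -0.6800/0.1 = -6.8000

(0.8000, -2.8000, 4.8000, -6.8000)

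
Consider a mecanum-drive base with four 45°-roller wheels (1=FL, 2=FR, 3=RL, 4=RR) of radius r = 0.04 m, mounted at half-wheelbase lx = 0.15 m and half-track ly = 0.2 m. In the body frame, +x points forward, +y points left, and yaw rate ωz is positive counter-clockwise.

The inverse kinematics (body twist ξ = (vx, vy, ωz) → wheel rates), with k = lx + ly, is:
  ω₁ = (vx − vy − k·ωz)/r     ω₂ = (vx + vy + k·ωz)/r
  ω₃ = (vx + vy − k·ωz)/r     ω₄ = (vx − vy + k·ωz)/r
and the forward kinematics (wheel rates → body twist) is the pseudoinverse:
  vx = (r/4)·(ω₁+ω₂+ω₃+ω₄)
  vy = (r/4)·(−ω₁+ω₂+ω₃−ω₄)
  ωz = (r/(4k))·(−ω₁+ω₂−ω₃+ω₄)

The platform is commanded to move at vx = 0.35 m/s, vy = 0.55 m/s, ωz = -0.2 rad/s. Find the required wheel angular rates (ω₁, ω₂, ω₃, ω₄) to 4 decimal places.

(-3.2500, 20.7500, 24.2500, -6.7500)

k = lx + ly = 0.15 + 0.2 = 0.3500;  k·ωz = 0.3500·-0.2 = -0.0700
ω₁ (FL) = (vx − vy − k·ωz)/r = -0.1300/0.04 = -3.2500
ω₂ (FR) = (vx + vy + k·ωz)/r = 0.8300/0.04 = 20.7500
ω₃ (RL) = (vx + vy − k·ωz)/r = 0.9700/0.04 = 24.2500
ω₄ (RR) = (vx − vy + k·ωz)/r = -0.2700/0.04 = -6.7500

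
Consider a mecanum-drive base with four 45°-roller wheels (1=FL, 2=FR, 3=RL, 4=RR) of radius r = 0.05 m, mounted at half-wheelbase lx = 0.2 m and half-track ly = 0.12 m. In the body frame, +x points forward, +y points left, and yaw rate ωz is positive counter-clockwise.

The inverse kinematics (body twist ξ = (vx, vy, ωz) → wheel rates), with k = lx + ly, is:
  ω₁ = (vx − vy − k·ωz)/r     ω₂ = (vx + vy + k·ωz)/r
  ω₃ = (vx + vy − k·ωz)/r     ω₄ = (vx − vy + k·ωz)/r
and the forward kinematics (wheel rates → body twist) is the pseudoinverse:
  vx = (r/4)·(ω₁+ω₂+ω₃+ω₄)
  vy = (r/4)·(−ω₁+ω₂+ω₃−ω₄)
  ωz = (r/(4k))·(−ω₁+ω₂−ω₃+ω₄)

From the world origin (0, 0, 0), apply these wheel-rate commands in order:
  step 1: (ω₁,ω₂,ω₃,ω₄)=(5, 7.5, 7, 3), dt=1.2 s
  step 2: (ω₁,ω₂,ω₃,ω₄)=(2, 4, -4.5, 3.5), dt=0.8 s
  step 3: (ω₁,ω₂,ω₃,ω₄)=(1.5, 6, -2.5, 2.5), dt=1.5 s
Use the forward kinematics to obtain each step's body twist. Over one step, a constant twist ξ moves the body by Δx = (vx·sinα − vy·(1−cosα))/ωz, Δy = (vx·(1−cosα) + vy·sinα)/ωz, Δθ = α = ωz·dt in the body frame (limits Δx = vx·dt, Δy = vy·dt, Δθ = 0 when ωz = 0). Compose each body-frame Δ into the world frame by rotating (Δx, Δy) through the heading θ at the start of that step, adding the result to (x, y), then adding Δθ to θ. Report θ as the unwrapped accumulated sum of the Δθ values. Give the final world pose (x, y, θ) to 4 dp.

(0.5204, 0.0913, 0.7988)

step 1: ξ=(vx,vy,ωz)=(0.2812, 0.0813, -0.0586), dt=1.2 → body Δ=(0.3406, 0.0856, -0.0703) → world pose (0.3406, 0.0856, -0.0703)
step 2: ξ=(vx,vy,ωz)=(0.0625, -0.0750, 0.3906), dt=0.8 → body Δ=(0.0585, -0.0513, 0.3125) → world pose (0.3954, 0.0303, 0.2422)
step 3: ξ=(vx,vy,ωz)=(0.0938, -0.0062, 0.3711), dt=1.5 → body Δ=(0.1360, 0.0292, 0.5566) → world pose (0.5204, 0.0913, 0.7988)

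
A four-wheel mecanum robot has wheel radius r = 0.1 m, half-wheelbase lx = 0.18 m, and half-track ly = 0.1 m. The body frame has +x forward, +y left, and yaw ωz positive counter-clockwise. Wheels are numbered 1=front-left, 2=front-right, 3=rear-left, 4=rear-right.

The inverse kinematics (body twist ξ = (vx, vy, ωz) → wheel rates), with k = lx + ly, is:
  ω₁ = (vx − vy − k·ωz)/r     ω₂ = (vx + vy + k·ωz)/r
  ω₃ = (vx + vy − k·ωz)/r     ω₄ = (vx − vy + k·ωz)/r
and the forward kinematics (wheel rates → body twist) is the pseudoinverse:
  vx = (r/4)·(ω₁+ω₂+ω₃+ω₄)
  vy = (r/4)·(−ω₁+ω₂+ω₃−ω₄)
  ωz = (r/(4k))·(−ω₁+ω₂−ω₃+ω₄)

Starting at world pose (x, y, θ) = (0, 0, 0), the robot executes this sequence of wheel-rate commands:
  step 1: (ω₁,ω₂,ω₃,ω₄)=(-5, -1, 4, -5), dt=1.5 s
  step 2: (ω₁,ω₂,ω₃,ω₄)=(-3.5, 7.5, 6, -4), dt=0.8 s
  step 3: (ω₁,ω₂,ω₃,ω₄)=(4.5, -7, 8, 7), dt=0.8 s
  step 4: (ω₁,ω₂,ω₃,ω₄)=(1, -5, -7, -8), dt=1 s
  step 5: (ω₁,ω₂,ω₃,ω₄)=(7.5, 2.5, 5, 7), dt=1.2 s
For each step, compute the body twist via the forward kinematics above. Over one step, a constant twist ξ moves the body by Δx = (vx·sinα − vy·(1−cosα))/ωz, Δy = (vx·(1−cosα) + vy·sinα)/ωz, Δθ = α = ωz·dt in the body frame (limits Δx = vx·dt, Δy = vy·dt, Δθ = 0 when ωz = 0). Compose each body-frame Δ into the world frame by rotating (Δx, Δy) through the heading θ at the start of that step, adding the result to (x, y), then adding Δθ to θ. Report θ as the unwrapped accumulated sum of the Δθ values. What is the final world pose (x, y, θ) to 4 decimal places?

step 1: ξ=(vx,vy,ωz)=(-0.1750, 0.3250, -0.4464), dt=1.5 → body Δ=(-0.0861, 0.5365, -0.6696) → world pose (-0.0861, 0.5365, -0.6696)
step 2: ξ=(vx,vy,ωz)=(0.1500, 0.5250, 0.0893), dt=0.8 → body Δ=(0.1049, 0.4239, 0.0714) → world pose (0.2593, 0.8038, -0.5982)
step 3: ξ=(vx,vy,ωz)=(0.3125, -0.2625, -1.1161), dt=0.8 → body Δ=(0.1304, -0.2876, -0.8929) → world pose (0.2051, 0.4927, -1.4911)
step 4: ξ=(vx,vy,ωz)=(-0.4750, -0.1250, -0.6250), dt=1.0 → body Δ=(-0.4825, 0.0266, -0.6250) → world pose (0.1932, 0.9758, -2.1161)
step 5: ξ=(vx,vy,ωz)=(0.5500, -0.1750, -0.2679), dt=1.2 → body Δ=(0.6152, -0.3116, -0.3214) → world pose (-0.3923, 0.6114, -2.4375)

(-0.3923, 0.6114, -2.4375)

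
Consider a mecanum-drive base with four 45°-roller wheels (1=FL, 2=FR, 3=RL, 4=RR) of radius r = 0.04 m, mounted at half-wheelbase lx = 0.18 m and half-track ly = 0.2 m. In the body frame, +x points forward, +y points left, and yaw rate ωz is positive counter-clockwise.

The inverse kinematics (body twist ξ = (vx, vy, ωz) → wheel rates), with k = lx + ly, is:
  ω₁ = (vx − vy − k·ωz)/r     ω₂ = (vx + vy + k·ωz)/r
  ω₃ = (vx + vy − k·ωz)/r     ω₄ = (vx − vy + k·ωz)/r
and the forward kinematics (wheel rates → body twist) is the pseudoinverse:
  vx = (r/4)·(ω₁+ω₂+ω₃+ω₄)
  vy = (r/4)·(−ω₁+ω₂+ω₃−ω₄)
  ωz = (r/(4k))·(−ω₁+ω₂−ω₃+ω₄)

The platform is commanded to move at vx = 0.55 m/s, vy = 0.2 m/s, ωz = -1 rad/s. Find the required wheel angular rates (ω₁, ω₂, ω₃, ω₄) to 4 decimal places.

k = lx + ly = 0.18 + 0.2 = 0.3800;  k·ωz = 0.3800·-1 = -0.3800
ω₁ (FL) = (vx − vy − k·ωz)/r = 0.7300/0.04 = 18.2500
ω₂ (FR) = (vx + vy + k·ωz)/r = 0.3700/0.04 = 9.2500
ω₃ (RL) = (vx + vy − k·ωz)/r = 1.1300/0.04 = 28.2500
ω₄ (RR) = (vx − vy + k·ωz)/r = -0.0300/0.04 = -0.7500

(18.2500, 9.2500, 28.2500, -0.7500)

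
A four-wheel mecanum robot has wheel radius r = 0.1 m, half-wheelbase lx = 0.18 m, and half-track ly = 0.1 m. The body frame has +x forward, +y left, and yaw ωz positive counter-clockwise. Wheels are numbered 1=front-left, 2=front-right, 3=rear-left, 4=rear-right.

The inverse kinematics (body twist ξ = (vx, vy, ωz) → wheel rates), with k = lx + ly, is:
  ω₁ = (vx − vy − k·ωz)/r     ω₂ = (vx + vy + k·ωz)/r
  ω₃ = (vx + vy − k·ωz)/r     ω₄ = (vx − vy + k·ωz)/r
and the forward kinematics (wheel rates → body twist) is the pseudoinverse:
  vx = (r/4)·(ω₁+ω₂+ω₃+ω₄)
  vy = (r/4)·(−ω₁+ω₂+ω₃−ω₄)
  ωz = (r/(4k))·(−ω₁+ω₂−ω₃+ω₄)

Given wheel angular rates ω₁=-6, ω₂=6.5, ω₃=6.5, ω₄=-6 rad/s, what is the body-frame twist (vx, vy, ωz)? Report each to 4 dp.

(0.0250, 0.6250, 0.0000)

k = lx + ly = 0.18 + 0.1 = 0.2800
ω₁+ω₂+ω₃+ω₄ = 1.0000  →  vx = (0.1/4)·1.0000 = 0.0250
−ω₁+ω₂+ω₃−ω₄ = 25.0000  →  vy = (0.1/4)·25.0000 = 0.6250
−ω₁+ω₂−ω₃+ω₄ = 0.0000  →  ωz = (0.1/1.1200)·0.0000 = 0.0000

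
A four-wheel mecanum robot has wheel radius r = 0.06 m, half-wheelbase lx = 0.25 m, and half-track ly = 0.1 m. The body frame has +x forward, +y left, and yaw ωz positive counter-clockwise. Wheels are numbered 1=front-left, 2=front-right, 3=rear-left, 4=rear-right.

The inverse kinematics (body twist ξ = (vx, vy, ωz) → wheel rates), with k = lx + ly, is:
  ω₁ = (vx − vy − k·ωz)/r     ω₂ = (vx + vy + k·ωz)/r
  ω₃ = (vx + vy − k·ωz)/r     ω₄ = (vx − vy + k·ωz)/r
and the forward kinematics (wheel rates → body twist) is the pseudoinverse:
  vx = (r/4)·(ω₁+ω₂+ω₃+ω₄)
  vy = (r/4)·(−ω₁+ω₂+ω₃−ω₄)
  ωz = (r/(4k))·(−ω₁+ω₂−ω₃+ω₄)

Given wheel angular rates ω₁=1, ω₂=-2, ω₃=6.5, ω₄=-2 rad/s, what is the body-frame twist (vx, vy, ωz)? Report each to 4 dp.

(0.0525, 0.0825, -0.4929)

k = lx + ly = 0.25 + 0.1 = 0.3500
ω₁+ω₂+ω₃+ω₄ = 3.5000  →  vx = (0.06/4)·3.5000 = 0.0525
−ω₁+ω₂+ω₃−ω₄ = 5.5000  →  vy = (0.06/4)·5.5000 = 0.0825
−ω₁+ω₂−ω₃+ω₄ = -11.5000  →  ωz = (0.06/1.4000)·-11.5000 = -0.4929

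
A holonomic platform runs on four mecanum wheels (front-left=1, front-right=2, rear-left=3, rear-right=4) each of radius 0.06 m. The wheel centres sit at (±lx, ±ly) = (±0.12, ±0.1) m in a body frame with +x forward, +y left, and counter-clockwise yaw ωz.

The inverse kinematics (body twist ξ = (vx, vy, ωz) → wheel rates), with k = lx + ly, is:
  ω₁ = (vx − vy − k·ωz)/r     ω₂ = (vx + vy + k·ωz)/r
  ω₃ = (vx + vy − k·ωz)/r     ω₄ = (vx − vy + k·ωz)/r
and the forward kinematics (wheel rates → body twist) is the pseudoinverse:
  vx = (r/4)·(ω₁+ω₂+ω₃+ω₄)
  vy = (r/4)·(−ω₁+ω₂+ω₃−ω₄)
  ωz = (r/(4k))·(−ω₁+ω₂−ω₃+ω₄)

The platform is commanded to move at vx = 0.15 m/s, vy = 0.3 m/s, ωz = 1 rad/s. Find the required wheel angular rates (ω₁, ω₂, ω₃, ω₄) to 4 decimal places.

(-6.1667, 11.1667, 3.8333, 1.1667)

k = lx + ly = 0.12 + 0.1 = 0.2200;  k·ωz = 0.2200·1 = 0.2200
ω₁ (FL) = (vx − vy − k·ωz)/r = -0.3700/0.06 = -6.1667
ω₂ (FR) = (vx + vy + k·ωz)/r = 0.6700/0.06 = 11.1667
ω₃ (RL) = (vx + vy − k·ωz)/r = 0.2300/0.06 = 3.8333
ω₄ (RR) = (vx − vy + k·ωz)/r = 0.0700/0.06 = 1.1667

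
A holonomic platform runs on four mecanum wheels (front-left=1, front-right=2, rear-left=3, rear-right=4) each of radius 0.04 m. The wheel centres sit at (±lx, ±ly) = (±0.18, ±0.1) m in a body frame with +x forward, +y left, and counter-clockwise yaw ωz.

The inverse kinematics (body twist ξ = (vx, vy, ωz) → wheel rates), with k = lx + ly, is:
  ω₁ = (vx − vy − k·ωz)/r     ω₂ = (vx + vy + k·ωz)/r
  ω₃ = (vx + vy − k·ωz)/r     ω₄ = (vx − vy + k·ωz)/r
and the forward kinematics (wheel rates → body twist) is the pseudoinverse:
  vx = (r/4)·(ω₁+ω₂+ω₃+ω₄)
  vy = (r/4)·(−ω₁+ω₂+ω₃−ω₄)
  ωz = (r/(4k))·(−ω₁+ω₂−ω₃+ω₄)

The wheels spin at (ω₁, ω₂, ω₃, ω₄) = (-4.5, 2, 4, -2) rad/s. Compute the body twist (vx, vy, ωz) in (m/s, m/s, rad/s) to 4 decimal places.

k = lx + ly = 0.18 + 0.1 = 0.2800
ω₁+ω₂+ω₃+ω₄ = -0.5000  →  vx = (0.04/4)·-0.5000 = -0.0050
−ω₁+ω₂+ω₃−ω₄ = 12.5000  →  vy = (0.04/4)·12.5000 = 0.1250
−ω₁+ω₂−ω₃+ω₄ = 0.5000  →  ωz = (0.04/1.1200)·0.5000 = 0.0179

(-0.0050, 0.1250, 0.0179)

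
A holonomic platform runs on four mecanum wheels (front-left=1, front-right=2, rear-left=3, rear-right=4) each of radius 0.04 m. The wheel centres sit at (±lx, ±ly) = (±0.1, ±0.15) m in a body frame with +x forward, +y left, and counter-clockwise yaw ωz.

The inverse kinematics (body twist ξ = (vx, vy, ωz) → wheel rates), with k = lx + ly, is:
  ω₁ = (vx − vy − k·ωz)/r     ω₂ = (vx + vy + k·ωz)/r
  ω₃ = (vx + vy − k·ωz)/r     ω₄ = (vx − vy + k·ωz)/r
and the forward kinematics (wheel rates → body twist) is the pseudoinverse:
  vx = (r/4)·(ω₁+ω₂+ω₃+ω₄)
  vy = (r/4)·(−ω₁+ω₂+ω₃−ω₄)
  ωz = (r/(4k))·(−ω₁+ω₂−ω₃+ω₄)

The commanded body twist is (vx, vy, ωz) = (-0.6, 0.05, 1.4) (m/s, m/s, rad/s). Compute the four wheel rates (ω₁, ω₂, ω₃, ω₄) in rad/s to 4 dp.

k = lx + ly = 0.1 + 0.15 = 0.2500;  k·ωz = 0.2500·1.4 = 0.3500
ω₁ (FL) = (vx − vy − k·ωz)/r = -1.0000/0.04 = -25.0000
ω₂ (FR) = (vx + vy + k·ωz)/r = -0.2000/0.04 = -5.0000
ω₃ (RL) = (vx + vy − k·ωz)/r = -0.9000/0.04 = -22.5000
ω₄ (RR) = (vx − vy + k·ωz)/r = -0.3000/0.04 = -7.5000

(-25.0000, -5.0000, -22.5000, -7.5000)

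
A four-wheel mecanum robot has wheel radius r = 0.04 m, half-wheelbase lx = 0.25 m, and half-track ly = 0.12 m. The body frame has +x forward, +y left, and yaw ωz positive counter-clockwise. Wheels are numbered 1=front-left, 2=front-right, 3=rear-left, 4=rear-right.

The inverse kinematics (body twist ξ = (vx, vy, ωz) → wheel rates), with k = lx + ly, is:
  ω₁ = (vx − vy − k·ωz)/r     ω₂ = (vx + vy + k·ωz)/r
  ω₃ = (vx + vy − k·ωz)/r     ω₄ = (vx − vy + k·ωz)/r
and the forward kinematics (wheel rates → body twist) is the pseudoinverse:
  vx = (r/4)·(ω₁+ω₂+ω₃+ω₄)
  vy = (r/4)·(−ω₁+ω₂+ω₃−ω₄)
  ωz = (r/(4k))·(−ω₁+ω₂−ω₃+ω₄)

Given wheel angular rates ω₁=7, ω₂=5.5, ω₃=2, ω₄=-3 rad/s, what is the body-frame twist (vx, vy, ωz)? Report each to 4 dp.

k = lx + ly = 0.25 + 0.12 = 0.3700
ω₁+ω₂+ω₃+ω₄ = 11.5000  →  vx = (0.04/4)·11.5000 = 0.1150
−ω₁+ω₂+ω₃−ω₄ = 3.5000  →  vy = (0.04/4)·3.5000 = 0.0350
−ω₁+ω₂−ω₃+ω₄ = -6.5000  →  ωz = (0.04/1.4800)·-6.5000 = -0.1757

(0.1150, 0.0350, -0.1757)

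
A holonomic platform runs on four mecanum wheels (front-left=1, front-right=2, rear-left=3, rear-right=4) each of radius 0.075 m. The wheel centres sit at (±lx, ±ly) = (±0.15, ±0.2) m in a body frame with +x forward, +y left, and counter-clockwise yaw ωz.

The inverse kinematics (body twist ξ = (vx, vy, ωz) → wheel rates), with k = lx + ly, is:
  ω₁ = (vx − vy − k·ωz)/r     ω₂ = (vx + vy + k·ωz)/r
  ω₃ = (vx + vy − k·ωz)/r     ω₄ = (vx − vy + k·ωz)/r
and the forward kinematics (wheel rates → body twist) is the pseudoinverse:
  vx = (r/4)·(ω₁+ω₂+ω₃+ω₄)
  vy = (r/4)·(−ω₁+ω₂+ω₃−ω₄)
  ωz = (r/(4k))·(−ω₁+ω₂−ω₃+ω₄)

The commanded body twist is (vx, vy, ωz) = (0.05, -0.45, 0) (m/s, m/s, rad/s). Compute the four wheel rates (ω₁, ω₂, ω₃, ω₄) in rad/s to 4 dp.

(6.6667, -5.3333, -5.3333, 6.6667)

k = lx + ly = 0.15 + 0.2 = 0.3500;  k·ωz = 0.3500·0 = 0.0000
ω₁ (FL) = (vx − vy − k·ωz)/r = 0.5000/0.075 = 6.6667
ω₂ (FR) = (vx + vy + k·ωz)/r = -0.4000/0.075 = -5.3333
ω₃ (RL) = (vx + vy − k·ωz)/r = -0.4000/0.075 = -5.3333
ω₄ (RR) = (vx − vy + k·ωz)/r = 0.5000/0.075 = 6.6667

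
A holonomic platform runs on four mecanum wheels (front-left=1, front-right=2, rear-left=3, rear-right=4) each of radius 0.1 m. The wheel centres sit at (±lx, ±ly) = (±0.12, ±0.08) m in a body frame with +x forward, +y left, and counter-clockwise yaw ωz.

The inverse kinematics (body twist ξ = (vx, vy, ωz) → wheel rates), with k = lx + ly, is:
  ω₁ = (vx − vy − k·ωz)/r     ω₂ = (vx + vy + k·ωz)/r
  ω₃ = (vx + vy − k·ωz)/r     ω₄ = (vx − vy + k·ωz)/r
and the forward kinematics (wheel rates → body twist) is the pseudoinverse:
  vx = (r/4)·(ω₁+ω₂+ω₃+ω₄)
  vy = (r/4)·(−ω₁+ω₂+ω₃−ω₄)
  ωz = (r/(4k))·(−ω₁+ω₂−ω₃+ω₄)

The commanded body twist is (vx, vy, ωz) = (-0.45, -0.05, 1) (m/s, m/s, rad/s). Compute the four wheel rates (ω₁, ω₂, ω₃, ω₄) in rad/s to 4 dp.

(-6.0000, -3.0000, -7.0000, -2.0000)

k = lx + ly = 0.12 + 0.08 = 0.2000;  k·ωz = 0.2000·1 = 0.2000
ω₁ (FL) = (vx − vy − k·ωz)/r = -0.6000/0.1 = -6.0000
ω₂ (FR) = (vx + vy + k·ωz)/r = -0.3000/0.1 = -3.0000
ω₃ (RL) = (vx + vy − k·ωz)/r = -0.7000/0.1 = -7.0000
ω₄ (RR) = (vx − vy + k·ωz)/r = -0.2000/0.1 = -2.0000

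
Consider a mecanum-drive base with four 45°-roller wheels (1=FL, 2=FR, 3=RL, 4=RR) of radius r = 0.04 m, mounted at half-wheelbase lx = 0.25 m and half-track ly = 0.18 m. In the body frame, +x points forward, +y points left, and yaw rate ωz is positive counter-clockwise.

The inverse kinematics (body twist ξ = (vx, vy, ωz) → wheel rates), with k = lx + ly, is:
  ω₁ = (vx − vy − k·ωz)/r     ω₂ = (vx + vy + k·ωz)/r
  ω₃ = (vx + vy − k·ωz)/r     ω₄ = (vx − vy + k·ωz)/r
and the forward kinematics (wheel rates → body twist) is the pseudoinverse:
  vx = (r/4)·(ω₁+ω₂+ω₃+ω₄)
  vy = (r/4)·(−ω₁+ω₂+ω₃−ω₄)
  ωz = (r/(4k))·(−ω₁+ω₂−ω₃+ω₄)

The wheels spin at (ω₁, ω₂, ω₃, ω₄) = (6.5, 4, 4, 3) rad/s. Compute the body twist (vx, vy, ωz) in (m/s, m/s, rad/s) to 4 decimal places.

(0.1750, -0.0150, -0.0814)

k = lx + ly = 0.25 + 0.18 = 0.4300
ω₁+ω₂+ω₃+ω₄ = 17.5000  →  vx = (0.04/4)·17.5000 = 0.1750
−ω₁+ω₂+ω₃−ω₄ = -1.5000  →  vy = (0.04/4)·-1.5000 = -0.0150
−ω₁+ω₂−ω₃+ω₄ = -3.5000  →  ωz = (0.04/1.7200)·-3.5000 = -0.0814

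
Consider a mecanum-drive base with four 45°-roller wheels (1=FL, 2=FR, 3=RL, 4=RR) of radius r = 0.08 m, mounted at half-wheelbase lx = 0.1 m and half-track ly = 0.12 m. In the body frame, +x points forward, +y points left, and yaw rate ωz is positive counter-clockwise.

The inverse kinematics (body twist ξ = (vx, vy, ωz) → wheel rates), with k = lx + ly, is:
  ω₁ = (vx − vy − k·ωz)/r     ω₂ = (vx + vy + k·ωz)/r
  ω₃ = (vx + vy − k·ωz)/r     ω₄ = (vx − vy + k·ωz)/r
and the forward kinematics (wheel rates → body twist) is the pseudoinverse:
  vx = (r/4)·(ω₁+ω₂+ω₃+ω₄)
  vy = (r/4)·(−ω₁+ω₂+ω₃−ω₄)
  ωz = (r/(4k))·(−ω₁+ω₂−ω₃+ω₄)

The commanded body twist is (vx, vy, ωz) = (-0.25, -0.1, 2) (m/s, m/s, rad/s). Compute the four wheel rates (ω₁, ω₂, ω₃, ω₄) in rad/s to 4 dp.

(-7.3750, 1.1250, -9.8750, 3.6250)

k = lx + ly = 0.1 + 0.12 = 0.2200;  k·ωz = 0.2200·2 = 0.4400
ω₁ (FL) = (vx − vy − k·ωz)/r = -0.5900/0.08 = -7.3750
ω₂ (FR) = (vx + vy + k·ωz)/r = 0.0900/0.08 = 1.1250
ω₃ (RL) = (vx + vy − k·ωz)/r = -0.7900/0.08 = -9.8750
ω₄ (RR) = (vx − vy + k·ωz)/r = 0.2900/0.08 = 3.6250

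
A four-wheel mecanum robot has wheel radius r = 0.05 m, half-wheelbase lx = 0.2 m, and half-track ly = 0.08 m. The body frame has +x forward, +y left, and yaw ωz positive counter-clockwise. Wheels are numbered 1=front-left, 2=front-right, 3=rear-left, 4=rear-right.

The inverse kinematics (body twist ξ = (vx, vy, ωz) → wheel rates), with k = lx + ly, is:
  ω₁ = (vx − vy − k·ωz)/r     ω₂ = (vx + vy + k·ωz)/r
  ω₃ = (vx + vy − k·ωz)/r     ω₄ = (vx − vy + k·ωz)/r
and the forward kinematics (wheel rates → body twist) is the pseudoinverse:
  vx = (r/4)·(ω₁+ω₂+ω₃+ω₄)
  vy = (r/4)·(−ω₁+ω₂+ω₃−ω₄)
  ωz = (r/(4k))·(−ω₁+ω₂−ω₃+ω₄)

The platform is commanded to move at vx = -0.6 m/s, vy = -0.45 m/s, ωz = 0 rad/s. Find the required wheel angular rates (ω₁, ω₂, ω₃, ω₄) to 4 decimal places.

(-3.0000, -21.0000, -21.0000, -3.0000)

k = lx + ly = 0.2 + 0.08 = 0.2800;  k·ωz = 0.2800·0 = 0.0000
ω₁ (FL) = (vx − vy − k·ωz)/r = -0.1500/0.05 = -3.0000
ω₂ (FR) = (vx + vy + k·ωz)/r = -1.0500/0.05 = -21.0000
ω₃ (RL) = (vx + vy − k·ωz)/r = -1.0500/0.05 = -21.0000
ω₄ (RR) = (vx − vy + k·ωz)/r = -0.1500/0.05 = -3.0000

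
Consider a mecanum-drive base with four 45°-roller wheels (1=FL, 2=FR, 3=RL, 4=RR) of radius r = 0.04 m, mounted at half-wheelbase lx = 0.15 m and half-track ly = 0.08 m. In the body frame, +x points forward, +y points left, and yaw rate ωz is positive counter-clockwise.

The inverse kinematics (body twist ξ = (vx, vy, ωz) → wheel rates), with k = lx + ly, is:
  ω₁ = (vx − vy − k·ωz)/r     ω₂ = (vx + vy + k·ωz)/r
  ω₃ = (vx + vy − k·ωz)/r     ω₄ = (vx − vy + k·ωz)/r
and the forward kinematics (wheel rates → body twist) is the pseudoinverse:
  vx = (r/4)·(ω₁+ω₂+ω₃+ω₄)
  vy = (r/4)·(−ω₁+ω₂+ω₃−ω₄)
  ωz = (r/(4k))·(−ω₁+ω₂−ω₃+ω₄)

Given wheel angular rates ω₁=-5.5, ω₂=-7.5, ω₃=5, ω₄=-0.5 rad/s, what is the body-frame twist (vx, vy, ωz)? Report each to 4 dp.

k = lx + ly = 0.15 + 0.08 = 0.2300
ω₁+ω₂+ω₃+ω₄ = -8.5000  →  vx = (0.04/4)·-8.5000 = -0.0850
−ω₁+ω₂+ω₃−ω₄ = 3.5000  →  vy = (0.04/4)·3.5000 = 0.0350
−ω₁+ω₂−ω₃+ω₄ = -7.5000  →  ωz = (0.04/0.9200)·-7.5000 = -0.3261

(-0.0850, 0.0350, -0.3261)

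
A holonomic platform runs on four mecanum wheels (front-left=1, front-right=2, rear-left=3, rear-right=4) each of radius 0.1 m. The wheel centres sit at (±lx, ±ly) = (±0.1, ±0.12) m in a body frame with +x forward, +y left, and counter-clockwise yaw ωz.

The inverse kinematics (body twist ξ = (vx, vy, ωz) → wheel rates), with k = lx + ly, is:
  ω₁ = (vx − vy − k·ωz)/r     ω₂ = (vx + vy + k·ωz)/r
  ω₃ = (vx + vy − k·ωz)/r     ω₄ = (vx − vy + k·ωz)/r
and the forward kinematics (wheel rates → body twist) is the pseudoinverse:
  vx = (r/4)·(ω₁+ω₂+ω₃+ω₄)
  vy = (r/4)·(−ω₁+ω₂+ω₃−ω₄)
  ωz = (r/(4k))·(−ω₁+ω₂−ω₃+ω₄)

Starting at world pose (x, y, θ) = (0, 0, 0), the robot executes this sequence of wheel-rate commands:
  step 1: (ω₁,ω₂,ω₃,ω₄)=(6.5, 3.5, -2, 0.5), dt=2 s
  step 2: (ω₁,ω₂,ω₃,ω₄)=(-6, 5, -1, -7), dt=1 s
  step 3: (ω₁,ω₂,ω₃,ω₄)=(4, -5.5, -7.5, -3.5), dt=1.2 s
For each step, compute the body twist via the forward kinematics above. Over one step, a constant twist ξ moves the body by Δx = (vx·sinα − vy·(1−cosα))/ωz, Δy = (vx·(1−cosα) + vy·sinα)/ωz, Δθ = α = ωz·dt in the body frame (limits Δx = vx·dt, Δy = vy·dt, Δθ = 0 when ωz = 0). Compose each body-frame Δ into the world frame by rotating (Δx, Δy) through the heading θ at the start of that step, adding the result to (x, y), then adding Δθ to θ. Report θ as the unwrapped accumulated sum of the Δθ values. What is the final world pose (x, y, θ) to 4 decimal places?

(-0.2151, -0.3464, -0.2955)

step 1: ξ=(vx,vy,ωz)=(0.2125, -0.1375, -0.0568), dt=2.0 → body Δ=(0.4085, -0.2985, -0.1136) → world pose (0.4085, -0.2985, -0.1136)
step 2: ξ=(vx,vy,ωz)=(-0.2250, 0.4250, 0.5682), dt=1.0 → body Δ=(-0.3306, 0.3403, 0.5682) → world pose (0.1186, 0.0770, 0.4545)
step 3: ξ=(vx,vy,ωz)=(-0.3125, -0.3375, -0.6250), dt=1.2 → body Δ=(-0.4857, -0.2339, -0.7500) → world pose (-0.2151, -0.3464, -0.2955)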